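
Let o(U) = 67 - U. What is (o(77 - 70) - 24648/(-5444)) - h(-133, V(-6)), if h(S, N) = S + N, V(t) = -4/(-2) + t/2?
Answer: 270196/1361 ≈ 198.53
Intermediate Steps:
V(t) = 2 + t/2 (V(t) = -4*(-½) + t*(½) = 2 + t/2)
h(S, N) = N + S
(o(77 - 70) - 24648/(-5444)) - h(-133, V(-6)) = ((67 - (77 - 70)) - 24648/(-5444)) - ((2 + (½)*(-6)) - 133) = ((67 - 1*7) - 24648*(-1)/5444) - ((2 - 3) - 133) = ((67 - 7) - 1*(-6162/1361)) - (-1 - 133) = (60 + 6162/1361) - 1*(-134) = 87822/1361 + 134 = 270196/1361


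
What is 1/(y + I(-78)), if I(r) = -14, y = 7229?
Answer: 1/7215 ≈ 0.00013860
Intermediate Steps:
1/(y + I(-78)) = 1/(7229 - 14) = 1/7215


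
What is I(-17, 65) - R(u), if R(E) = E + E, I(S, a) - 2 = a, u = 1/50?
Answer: 1674/25 ≈ 66.960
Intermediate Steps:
u = 1/50 ≈ 0.020000
I(S, a) = 2 + a
R(E) = 2*E
I(-17, 65) - R(u) = (2 + 65) - 2/50 = 67 - 1*1/25 = 67 - 1/25 = 1674/25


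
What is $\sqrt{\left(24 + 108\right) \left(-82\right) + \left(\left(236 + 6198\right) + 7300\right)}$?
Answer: $\sqrt{2910} \approx 53.944$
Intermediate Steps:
$\sqrt{\left(24 + 108\right) \left(-82\right) + \left(\left(236 + 6198\right) + 7300\right)} = \sqrt{132 \left(-82\right) + \left(6434 + 7300\right)} = \sqrt{-10824 + 13734} = \sqrt{2910}$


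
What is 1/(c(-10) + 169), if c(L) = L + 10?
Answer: 1/169 ≈ 0.0059172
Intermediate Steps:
c(L) = 10 + L
1/(c(-10) + 169) = 1/((10 - 10) + 169) = 1/(0 + 169) = 1/169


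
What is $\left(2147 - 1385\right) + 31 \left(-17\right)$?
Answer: $235$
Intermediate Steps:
$\left(2147 - 1385\right) + 31 \left(-17\right) = 762 - 527 = 235$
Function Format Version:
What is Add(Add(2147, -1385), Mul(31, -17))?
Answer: 235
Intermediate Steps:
Add(Add(2147, -1385), Mul(31, -17)) = Add(762, -527) = 235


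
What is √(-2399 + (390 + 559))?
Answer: 5*I*√58 ≈ 38.079*I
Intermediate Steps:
√(-2399 + (390 + 559)) = √(-2399 + 949) = √(-1450) = 5*I*√58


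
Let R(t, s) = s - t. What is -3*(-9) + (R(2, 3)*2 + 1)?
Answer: 30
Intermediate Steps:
-3*(-9) + (R(2, 3)*2 + 1) = -3*(-9) + ((3 - 1*2)*2 + 1) = 27 + ((3 - 2)*2 + 1) = 27 + (1*2 + 1) = 27 + (2 + 1) = 27 + 3 = 30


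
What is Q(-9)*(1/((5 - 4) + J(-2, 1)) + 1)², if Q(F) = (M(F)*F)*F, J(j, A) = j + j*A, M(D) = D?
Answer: -324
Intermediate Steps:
J(j, A) = j + A*j
Q(F) = F³ (Q(F) = (F*F)*F = F²*F = F³)
Q(-9)*(1/((5 - 4) + J(-2, 1)) + 1)² = (-9)³*(1/((5 - 4) - 2*(1 + 1)) + 1)² = -729*(1/(1 - 2*2) + 1)² = -729*(1/(1 - 4) + 1)² = -729*(1/(-3) + 1)² = -729*(-⅓ + 1)² = -729*(⅔)² = -729*4/9 = -324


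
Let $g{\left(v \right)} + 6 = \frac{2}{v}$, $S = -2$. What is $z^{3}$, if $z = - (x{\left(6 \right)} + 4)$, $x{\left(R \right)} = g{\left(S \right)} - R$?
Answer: $729$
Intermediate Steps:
$g{\left(v \right)} = -6 + \frac{2}{v}$
$x{\left(R \right)} = -7 - R$ ($x{\left(R \right)} = \left(-6 + \frac{2}{-2}\right) - R = \left(-6 + 2 \left(- \frac{1}{2}\right)\right) - R = \left(-6 - 1\right) - R = -7 - R$)
$z = 9$ ($z = - (\left(-7 - 6\right) + 4) = - (-13 + 4) = \left(-1\right) \left(-9\right) = 9$)
$z^{3} = 9^{3} = 729$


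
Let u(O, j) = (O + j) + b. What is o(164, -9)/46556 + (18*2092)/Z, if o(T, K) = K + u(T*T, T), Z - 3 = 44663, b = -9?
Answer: 740242677/519867574 ≈ 1.4239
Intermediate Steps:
Z = 44666 (Z = 3 + 44663 = 44666)
u(O, j) = -9 + O + j (u(O, j) = (O + j) - 9 = -9 + O + j)
o(T, K) = -9 + K + T + T**2 (o(T, K) = K + (-9 + T*T + T) = K + (-9 + T**2 + T) = K + (-9 + T + T**2) = -9 + K + T + T**2)
o(164, -9)/46556 + (18*2092)/Z = (-9 - 9 + 164 + 164**2)/46556 + (18*2092)/44666 = (-9 - 9 + 164 + 26896)*(1/46556) + 37656*(1/44666) = 27042*(1/46556) + 18828/22333 = 13521/23278 + 18828/22333 = 740242677/519867574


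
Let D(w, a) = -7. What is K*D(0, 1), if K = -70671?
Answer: 494697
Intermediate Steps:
K*D(0, 1) = -70671*(-7) = 494697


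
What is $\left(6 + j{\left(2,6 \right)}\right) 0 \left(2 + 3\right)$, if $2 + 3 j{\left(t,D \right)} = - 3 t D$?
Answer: $0$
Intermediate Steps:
$j{\left(t,D \right)} = - \frac{2}{3} - D t$ ($j{\left(t,D \right)} = - \frac{2}{3} + \frac{- 3 t D}{3} = - \frac{2}{3} + \frac{\left(-3\right) D t}{3} = - \frac{2}{3} - D t$)
$\left(6 + j{\left(2,6 \right)}\right) 0 \left(2 + 3\right) = \left(6 - \left(\frac{2}{3} + 6 \cdot 2\right)\right) 0 \left(2 + 3\right) = \left(6 - \frac{38}{3}\right) 0 \cdot 5 = \left(6 - \frac{38}{3}\right) 0 = \left(- \frac{20}{3}\right) 0 = 0$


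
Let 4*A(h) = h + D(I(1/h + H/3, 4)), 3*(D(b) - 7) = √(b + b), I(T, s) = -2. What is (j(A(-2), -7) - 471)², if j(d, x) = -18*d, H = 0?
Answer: 974133/4 + 2961*I ≈ 2.4353e+5 + 2961.0*I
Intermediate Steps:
D(b) = 7 + √2*√b/3 (D(b) = 7 + √(b + b)/3 = 7 + √(2*b)/3 = 7 + (√2*√b)/3 = 7 + √2*√b/3)
A(h) = 7/4 + h/4 + I/6 (A(h) = (h + (7 + √2*√(-2)/3))/4 = (h + (7 + √2*(I*√2)/3))/4 = (h + (7 + 2*I/3))/4 = (7 + h + 2*I/3)/4 = 7/4 + h/4 + I/6)
(j(A(-2), -7) - 471)² = (-18*(7/4 + (¼)*(-2) + I/6) - 471)² = (-18*(7/4 - ½ + I/6) - 471)² = (-18*(5/4 + I/6) - 471)² = ((-45/2 - 3*I) - 471)² = (-987/2 - 3*I)²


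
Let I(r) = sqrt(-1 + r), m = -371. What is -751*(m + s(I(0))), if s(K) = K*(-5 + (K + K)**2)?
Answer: 278621 + 6759*I ≈ 2.7862e+5 + 6759.0*I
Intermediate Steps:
s(K) = K*(-5 + 4*K**2) (s(K) = K*(-5 + (2*K)**2) = K*(-5 + 4*K**2))
-751*(m + s(I(0))) = -751*(-371 + sqrt(-1 + 0)*(-5 + 4*(sqrt(-1 + 0))**2)) = -751*(-371 + sqrt(-1)*(-5 + 4*(sqrt(-1))**2)) = -751*(-371 + I*(-5 + 4*I**2)) = -751*(-371 + I*(-5 + 4*(-1))) = -751*(-371 + I*(-5 - 4)) = -751*(-371 + I*(-9)) = -751*(-371 - 9*I) = 278621 + 6759*I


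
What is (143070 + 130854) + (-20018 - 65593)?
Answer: 188313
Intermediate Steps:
(143070 + 130854) + (-20018 - 65593) = 273924 - 85611 = 188313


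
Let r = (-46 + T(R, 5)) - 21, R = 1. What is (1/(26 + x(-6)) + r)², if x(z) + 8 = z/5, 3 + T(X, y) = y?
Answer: 29757025/7056 ≈ 4217.3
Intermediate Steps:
T(X, y) = -3 + y
x(z) = -8 + z/5
r = -65 (r = (-46 + (-3 + 5)) - 21 = (-46 + 2) - 21 = -44 - 21 = -65)
(1/(26 + x(-6)) + r)² = (1/(26 + (-8 + (⅕)*(-6))) - 65)² = (1/(26 + (-8 - 6/5)) - 65)² = (1/(26 - 46/5) - 65)² = (1/(84/5) - 65)² = (5/84 - 65)² = (-5455/84)² = 29757025/7056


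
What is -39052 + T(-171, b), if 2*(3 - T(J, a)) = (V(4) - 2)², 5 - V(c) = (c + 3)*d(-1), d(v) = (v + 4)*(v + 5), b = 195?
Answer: -84659/2 ≈ -42330.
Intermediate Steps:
d(v) = (4 + v)*(5 + v)
V(c) = -31 - 12*c (V(c) = 5 - (c + 3)*(20 + (-1)² + 9*(-1)) = 5 - (3 + c)*(20 + 1 - 9) = 5 - (3 + c)*12 = 5 - (36 + 12*c) = 5 + (-36 - 12*c) = -31 - 12*c)
T(J, a) = -6555/2 (T(J, a) = 3 - ((-31 - 12*4) - 2)²/2 = 3 - ((-31 - 48) - 2)²/2 = 3 - (-79 - 2)²/2 = 3 - ½*(-81)² = 3 - ½*6561 = 3 - 6561/2 = -6555/2)
-39052 + T(-171, b) = -39052 - 6555/2 = -84659/2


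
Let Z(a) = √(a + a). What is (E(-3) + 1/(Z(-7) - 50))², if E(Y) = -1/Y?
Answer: (94*√14 + 2195*I)/(18*(50*√14 + 1243*I)) ≈ 0.098245 - 0.00093302*I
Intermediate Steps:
Z(a) = √2*√a (Z(a) = √(2*a) = √2*√a)
(E(-3) + 1/(Z(-7) - 50))² = (-1/(-3) + 1/(√2*√(-7) - 50))² = (-1*(-⅓) + 1/(√2*(I*√7) - 50))² = (⅓ + 1/(I*√14 - 50))² = (⅓ + 1/(-50 + I*√14))²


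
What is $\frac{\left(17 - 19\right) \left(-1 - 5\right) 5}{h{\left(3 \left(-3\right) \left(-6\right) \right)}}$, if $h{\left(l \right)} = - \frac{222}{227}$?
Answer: $- \frac{2270}{37} \approx -61.351$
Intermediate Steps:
$h{\left(l \right)} = - \frac{222}{227}$ ($h{\left(l \right)} = \left(-222\right) \frac{1}{227} = - \frac{222}{227}$)
$\frac{\left(17 - 19\right) \left(-1 - 5\right) 5}{h{\left(3 \left(-3\right) \left(-6\right) \right)}} = \frac{\left(17 - 19\right) \left(-1 - 5\right) 5}{- \frac{222}{227}} = - 2 \left(\left(-6\right) 5\right) \left(- \frac{227}{222}\right) = \left(-2\right) \left(-30\right) \left(- \frac{227}{222}\right) = 60 \left(- \frac{227}{222}\right) = - \frac{2270}{37}$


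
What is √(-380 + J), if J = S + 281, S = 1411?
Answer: 4*√82 ≈ 36.222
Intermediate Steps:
J = 1692 (J = 1411 + 281 = 1692)
√(-380 + J) = √(-380 + 1692) = √1312 = 4*√82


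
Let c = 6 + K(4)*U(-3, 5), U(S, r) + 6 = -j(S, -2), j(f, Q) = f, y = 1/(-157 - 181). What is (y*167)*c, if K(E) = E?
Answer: 501/169 ≈ 2.9645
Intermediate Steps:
y = -1/338 (y = 1/(-338) = -1/338 ≈ -0.0029586)
U(S, r) = -6 - S
c = -6 (c = 6 + 4*(-6 - 1*(-3)) = 6 + 4*(-6 + 3) = 6 + 4*(-3) = 6 - 12 = -6)
(y*167)*c = -1/338*167*(-6) = -167/338*(-6) = 501/169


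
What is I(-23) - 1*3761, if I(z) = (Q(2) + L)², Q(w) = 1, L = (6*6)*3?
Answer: 8120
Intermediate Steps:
L = 108 (L = 36*3 = 108)
I(z) = 11881 (I(z) = (1 + 108)² = 109² = 11881)
I(-23) - 1*3761 = 11881 - 1*3761 = 11881 - 3761 = 8120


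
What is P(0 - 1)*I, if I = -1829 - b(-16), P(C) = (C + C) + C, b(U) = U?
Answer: 5439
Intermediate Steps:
P(C) = 3*C (P(C) = 2*C + C = 3*C)
I = -1813 (I = -1829 - 1*(-16) = -1829 + 16 = -1813)
P(0 - 1)*I = (3*(0 - 1))*(-1813) = (3*(-1))*(-1813) = -3*(-1813) = 5439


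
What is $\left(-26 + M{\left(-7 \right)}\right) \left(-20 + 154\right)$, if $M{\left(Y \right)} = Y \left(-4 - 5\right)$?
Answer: $4958$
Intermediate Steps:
$M{\left(Y \right)} = - 9 Y$ ($M{\left(Y \right)} = Y \left(-9\right) = - 9 Y$)
$\left(-26 + M{\left(-7 \right)}\right) \left(-20 + 154\right) = \left(-26 - -63\right) \left(-20 + 154\right) = \left(-26 + 63\right) 134 = 37 \cdot 134 = 4958$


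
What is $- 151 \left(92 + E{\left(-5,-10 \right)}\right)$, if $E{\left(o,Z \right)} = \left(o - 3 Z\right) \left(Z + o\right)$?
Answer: $42733$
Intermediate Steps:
$E{\left(o,Z \right)} = \left(Z + o\right) \left(o - 3 Z\right)$
$- 151 \left(92 + E{\left(-5,-10 \right)}\right) = - 151 \left(92 - \left(-25 + 100 + 300\right)\right) = - 151 \left(92 - 375\right) = \left(-151\right) \left(-283\right) = 42733$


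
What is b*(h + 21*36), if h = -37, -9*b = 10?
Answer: -7190/9 ≈ -798.89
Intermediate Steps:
b = -10/9 (b = -⅑*10 = -10/9 ≈ -1.1111)
b*(h + 21*36) = -10*(-37 + 21*36)/9 = -10*(-37 + 756)/9 = -10/9*719 = -7190/9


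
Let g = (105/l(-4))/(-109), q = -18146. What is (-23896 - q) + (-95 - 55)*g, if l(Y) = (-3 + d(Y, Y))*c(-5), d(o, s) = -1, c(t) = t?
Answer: -1251925/218 ≈ -5742.8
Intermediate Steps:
l(Y) = 20 (l(Y) = (-3 - 1)*(-5) = -4*(-5) = 20)
g = -21/436 (g = (105/20)/(-109) = (105*(1/20))*(-1/109) = (21/4)*(-1/109) = -21/436 ≈ -0.048165)
(-23896 - q) + (-95 - 55)*g = (-23896 - 1*(-18146)) + (-95 - 55)*(-21/436) = (-23896 + 18146) - 150*(-21/436) = -5750 + 1575/218 = -1251925/218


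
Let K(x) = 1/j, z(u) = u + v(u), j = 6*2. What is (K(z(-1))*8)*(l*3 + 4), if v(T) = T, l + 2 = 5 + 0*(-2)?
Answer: 26/3 ≈ 8.6667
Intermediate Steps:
l = 3 (l = -2 + (5 + 0*(-2)) = -2 + (5 + 0) = -2 + 5 = 3)
j = 12
z(u) = 2*u (z(u) = u + u = 2*u)
K(x) = 1/12
(K(z(-1))*8)*(l*3 + 4) = ((1/12)*8)*(3*3 + 4) = 2*(9 + 4)/3 = (⅔)*13 = 26/3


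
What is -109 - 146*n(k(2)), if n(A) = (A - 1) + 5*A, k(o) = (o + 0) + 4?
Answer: -5219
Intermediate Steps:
k(o) = 4 + o (k(o) = o + 4 = 4 + o)
n(A) = -1 + 6*A (n(A) = (-1 + A) + 5*A = -1 + 6*A)
-109 - 146*n(k(2)) = -109 - 146*(-1 + 6*(4 + 2)) = -109 - 146*(-1 + 6*6) = -109 - 146*(-1 + 36) = -109 - 146*35 = -109 - 5110 = -5219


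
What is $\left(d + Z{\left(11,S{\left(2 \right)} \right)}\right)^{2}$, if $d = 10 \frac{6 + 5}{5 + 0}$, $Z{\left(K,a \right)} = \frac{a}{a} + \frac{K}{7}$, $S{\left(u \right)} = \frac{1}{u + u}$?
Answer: $\frac{29584}{49} \approx 603.75$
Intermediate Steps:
$S{\left(u \right)} = \frac{1}{2 u}$
$Z{\left(K,a \right)} = 1 + \frac{K}{7}$ ($Z{\left(K,a \right)} = 1 + K \frac{1}{7} = 1 + \frac{K}{7}$)
$d = 22$ ($d = 10 \cdot \frac{11}{5} = 22$)
$\left(d + Z{\left(11,S{\left(2 \right)} \right)}\right)^{2} = \left(22 + \left(1 + \frac{1}{7} \cdot 11\right)\right)^{2} = \left(22 + \left(1 + \frac{11}{7}\right)\right)^{2} = \left(22 + \frac{18}{7}\right)^{2} = \left(\frac{172}{7}\right)^{2} = \frac{29584}{49}$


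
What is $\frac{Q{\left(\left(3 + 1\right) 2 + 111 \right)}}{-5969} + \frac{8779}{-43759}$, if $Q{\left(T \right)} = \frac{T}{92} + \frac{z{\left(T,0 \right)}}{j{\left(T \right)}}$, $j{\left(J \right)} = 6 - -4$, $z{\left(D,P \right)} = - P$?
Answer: $- \frac{4826177613}{24030167332} \approx -0.20084$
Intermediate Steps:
$j{\left(J \right)} = 10$ ($j{\left(J \right)} = 6 + 4 = 10$)
$Q{\left(T \right)} = \frac{T}{92}$ ($Q{\left(T \right)} = \frac{T}{92} + \frac{\left(-1\right) 0}{10} = T \frac{1}{92} + 0 \cdot \frac{1}{10} = \frac{T}{92} + 0 = \frac{T}{92}$)
$\frac{Q{\left(\left(3 + 1\right) 2 + 111 \right)}}{-5969} + \frac{8779}{-43759} = \frac{\frac{1}{92} \left(\left(3 + 1\right) 2 + 111\right)}{-5969} + \frac{8779}{-43759} = \frac{4 \cdot 2 + 111}{92} \left(- \frac{1}{5969}\right) + 8779 \left(- \frac{1}{43759}\right) = \frac{8 + 111}{92} \left(- \frac{1}{5969}\right) - \frac{8779}{43759} = \frac{1}{92} \cdot 119 \left(- \frac{1}{5969}\right) - \frac{8779}{43759} = \frac{119}{92} \left(- \frac{1}{5969}\right) - \frac{8779}{43759} = - \frac{119}{549148} - \frac{8779}{43759} = - \frac{4826177613}{24030167332}$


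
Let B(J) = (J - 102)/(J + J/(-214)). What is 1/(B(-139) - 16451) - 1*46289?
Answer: -22543353257494/487013183 ≈ -46289.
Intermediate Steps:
B(J) = 214*(-102 + J)/(213*J) (B(J) = (-102 + J)/(J + J*(-1/214)) = (-102 + J)/(J - J/214) = (-102 + J)/((213*J/214)) = (-102 + J)*(214/(213*J)) = 214*(-102 + J)/(213*J))
1/(B(-139) - 16451) - 1*46289 = 1/((214/213)*(-102 - 139)/(-139) - 16451) - 1*46289 = 1/((214/213)*(-1/139)*(-241) - 16451) - 46289 = 1/(51574/29607 - 16451) - 46289 = 1/(-487013183/29607) - 46289 = -29607/487013183 - 46289 = -22543353257494/487013183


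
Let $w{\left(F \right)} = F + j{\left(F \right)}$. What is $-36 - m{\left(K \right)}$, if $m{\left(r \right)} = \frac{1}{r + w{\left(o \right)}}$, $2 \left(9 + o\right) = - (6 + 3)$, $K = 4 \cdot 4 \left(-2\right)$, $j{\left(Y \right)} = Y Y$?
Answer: $- \frac{19696}{547} \approx -36.007$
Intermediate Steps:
$j{\left(Y \right)} = Y^{2}$
$K = -32$ ($K = 16 \left(-2\right) = -32$)
$o = - \frac{27}{2}$ ($o = -9 + \frac{\left(-1\right) \left(6 + 3\right)}{2} = -9 + \frac{\left(-1\right) 9}{2} = -9 + \frac{1}{2} \left(-9\right) = -9 - \frac{9}{2} = - \frac{27}{2} \approx -13.5$)
$w{\left(F \right)} = F + F^{2}$
$m{\left(r \right)} = \frac{1}{\frac{675}{4} + r}$ ($m{\left(r \right)} = \frac{1}{r - \frac{27 \left(1 - \frac{27}{2}\right)}{2}} = \frac{1}{r - - \frac{675}{4}} = \frac{1}{r + \frac{675}{4}} = \frac{1}{\frac{675}{4} + r}$)
$-36 - m{\left(K \right)} = -36 - \frac{4}{675 + 4 \left(-32\right)} = -36 - \frac{4}{675 - 128} = -36 - \frac{4}{547} = - \frac{19696}{547}$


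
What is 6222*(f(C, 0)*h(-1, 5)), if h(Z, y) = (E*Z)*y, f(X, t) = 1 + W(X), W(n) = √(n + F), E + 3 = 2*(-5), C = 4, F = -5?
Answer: 404430 + 404430*I ≈ 4.0443e+5 + 4.0443e+5*I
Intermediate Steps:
E = -13 (E = -3 + 2*(-5) = -3 - 10 = -13)
W(n) = √(-5 + n) (W(n) = √(n - 5) = √(-5 + n))
f(X, t) = 1 + √(-5 + X)
h(Z, y) = -13*Z*y (h(Z, y) = (-13*Z)*y = -13*Z*y)
6222*(f(C, 0)*h(-1, 5)) = 6222*((1 + √(-5 + 4))*(-13*(-1)*5)) = 6222*((1 + √(-1))*65) = 6222*((1 + I)*65) = 6222*(65 + 65*I) = 404430 + 404430*I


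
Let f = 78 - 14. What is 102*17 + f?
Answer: 1798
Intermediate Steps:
f = 64
102*17 + f = 102*17 + 64 = 1734 + 64 = 1798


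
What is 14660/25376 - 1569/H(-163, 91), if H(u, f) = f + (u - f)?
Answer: 10551131/1034072 ≈ 10.203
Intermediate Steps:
H(u, f) = u
14660/25376 - 1569/H(-163, 91) = 14660/25376 - 1569/(-163) = 14660*(1/25376) - 1569*(-1/163) = 3665/6344 + 1569/163 = 10551131/1034072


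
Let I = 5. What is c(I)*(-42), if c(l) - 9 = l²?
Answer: -1428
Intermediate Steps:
c(l) = 9 + l²
c(I)*(-42) = (9 + 5²)*(-42) = (9 + 25)*(-42) = 34*(-42) = -1428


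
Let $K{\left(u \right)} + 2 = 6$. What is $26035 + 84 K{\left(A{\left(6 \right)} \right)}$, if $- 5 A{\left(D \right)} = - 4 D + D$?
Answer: $26371$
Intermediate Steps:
$A{\left(D \right)} = \frac{3 D}{5}$ ($A{\left(D \right)} = - \frac{- 4 D + D}{5} = - \frac{\left(-3\right) D}{5} = \frac{3 D}{5}$)
$K{\left(u \right)} = 4$ ($K{\left(u \right)} = -2 + 6 = 4$)
$26035 + 84 K{\left(A{\left(6 \right)} \right)} = 26035 + 84 \cdot 4 = 26035 + 336 = 26371$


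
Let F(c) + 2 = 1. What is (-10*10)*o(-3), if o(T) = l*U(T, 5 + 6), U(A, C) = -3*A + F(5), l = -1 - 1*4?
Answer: 4000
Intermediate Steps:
l = -5 (l = -1 - 4 = -5)
F(c) = -1 (F(c) = -2 + 1 = -1)
U(A, C) = -1 - 3*A (U(A, C) = -3*A - 1 = -1 - 3*A)
o(T) = 5 + 15*T (o(T) = -5*(-1 - 3*T) = 5 + 15*T)
(-10*10)*o(-3) = (-10*10)*(5 + 15*(-3)) = -100*(5 - 45) = -100*(-40) = 4000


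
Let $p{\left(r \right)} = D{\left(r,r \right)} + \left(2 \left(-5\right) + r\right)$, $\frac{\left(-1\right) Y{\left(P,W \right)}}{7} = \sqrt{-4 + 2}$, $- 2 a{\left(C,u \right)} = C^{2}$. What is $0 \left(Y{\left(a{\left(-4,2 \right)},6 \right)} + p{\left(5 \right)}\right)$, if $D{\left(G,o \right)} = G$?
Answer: $0$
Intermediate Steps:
$a{\left(C,u \right)} = - \frac{C^{2}}{2}$
$Y{\left(P,W \right)} = - 7 i \sqrt{2}$ ($Y{\left(P,W \right)} = - 7 \sqrt{-4 + 2} = - 7 \sqrt{-2} = - 7 i \sqrt{2}$)
$p{\left(r \right)} = -10 + 2 r$ ($p{\left(r \right)} = r + \left(2 \left(-5\right) + r\right) = r + \left(-10 + r\right) = -10 + 2 r$)
$0 \left(Y{\left(a{\left(-4,2 \right)},6 \right)} + p{\left(5 \right)}\right) = 0 \left(- 7 i \sqrt{2} + \left(-10 + 2 \cdot 5\right)\right) = 0 \left(- 7 i \sqrt{2} + \left(-10 + 10\right)\right) = 0 \left(- 7 i \sqrt{2} + 0\right) = 0 \left(- 7 i \sqrt{2}\right) = 0$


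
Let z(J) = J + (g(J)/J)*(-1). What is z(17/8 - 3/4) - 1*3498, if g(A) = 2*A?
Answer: -27989/8 ≈ -3498.6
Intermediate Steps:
z(J) = -2 + J (z(J) = J + ((2*J)/J)*(-1) = J + 2*(-1) = J - 2 = -2 + J)
z(17/8 - 3/4) - 1*3498 = (-2 + (17/8 - 3/4)) - 1*3498 = (-2 + (17*(⅛) - 3*¼)) - 3498 = (-2 + (17/8 - ¾)) - 3498 = (-2 + 11/8) - 3498 = -5/8 - 3498 = -27989/8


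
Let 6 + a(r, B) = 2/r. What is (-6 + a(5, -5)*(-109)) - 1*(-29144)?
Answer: 148742/5 ≈ 29748.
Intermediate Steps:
a(r, B) = -6 + 2/r
(-6 + a(5, -5)*(-109)) - 1*(-29144) = (-6 + (-6 + 2/5)*(-109)) - 1*(-29144) = (-6 + (-6 + 2*(⅕))*(-109)) + 29144 = (-6 + (-6 + ⅖)*(-109)) + 29144 = (-6 - 28/5*(-109)) + 29144 = (-6 + 3052/5) + 29144 = 3022/5 + 29144 = 148742/5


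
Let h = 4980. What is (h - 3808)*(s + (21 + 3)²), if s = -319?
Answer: 301204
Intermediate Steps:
(h - 3808)*(s + (21 + 3)²) = (4980 - 3808)*(-319 + (21 + 3)²) = 1172*(-319 + 24²) = 1172*(-319 + 576) = 1172*257 = 301204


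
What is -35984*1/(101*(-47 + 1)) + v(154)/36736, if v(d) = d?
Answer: 47236561/6095552 ≈ 7.7494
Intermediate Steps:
-35984*1/(101*(-47 + 1)) + v(154)/36736 = -35984*1/(101*(-47 + 1)) + 154/36736 = -35984/(101*(-46)) + 154*(1/36736) = -35984/(-4646) + 11/2624 = -35984*(-1/4646) + 11/2624 = 17992/2323 + 11/2624 = 47236561/6095552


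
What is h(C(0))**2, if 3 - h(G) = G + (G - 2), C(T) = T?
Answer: 25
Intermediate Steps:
h(G) = 5 - 2*G (h(G) = 3 - (G + (G - 2)) = 3 - (G + (-2 + G)) = 3 - (-2 + 2*G) = 3 + (2 - 2*G) = 5 - 2*G)
h(C(0))**2 = (5 - 2*0)**2 = (5 + 0)**2 = 5**2 = 25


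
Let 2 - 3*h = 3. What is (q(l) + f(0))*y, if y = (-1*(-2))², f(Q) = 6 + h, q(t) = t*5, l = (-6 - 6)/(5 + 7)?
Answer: 8/3 ≈ 2.6667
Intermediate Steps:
h = -⅓ (h = ⅔ - ⅓*3 = ⅔ - 1 = -⅓ ≈ -0.33333)
l = -1 (l = -12/12 = -12*1/12 = -1)
q(t) = 5*t
f(Q) = 17/3 (f(Q) = 6 - ⅓ = 17/3)
y = 4 (y = 2² = 4)
(q(l) + f(0))*y = (5*(-1) + 17/3)*4 = (-5 + 17/3)*4 = (⅔)*4 = 8/3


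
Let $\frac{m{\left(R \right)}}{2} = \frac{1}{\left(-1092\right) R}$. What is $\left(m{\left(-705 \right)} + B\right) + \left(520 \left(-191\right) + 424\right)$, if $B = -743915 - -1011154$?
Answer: $\frac{64800270991}{384930} \approx 1.6834 \cdot 10^{5}$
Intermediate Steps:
$m{\left(R \right)} = - \frac{1}{546 R}$ ($m{\left(R \right)} = 2 \frac{1}{\left(-1092\right) R} = 2 \left(- \frac{1}{1092 R}\right) = - \frac{1}{546 R}$)
$B = 267239$ ($B = -743915 + 1011154 = 267239$)
$\left(m{\left(-705 \right)} + B\right) + \left(520 \left(-191\right) + 424\right) = \left(- \frac{1}{546 \left(-705\right)} + 267239\right) + \left(520 \left(-191\right) + 424\right) = \left(\left(- \frac{1}{546}\right) \left(- \frac{1}{705}\right) + 267239\right) + \left(-99320 + 424\right) = \left(\frac{1}{384930} + 267239\right) - 98896 = \frac{102868308271}{384930} - 98896 = \frac{64800270991}{384930}$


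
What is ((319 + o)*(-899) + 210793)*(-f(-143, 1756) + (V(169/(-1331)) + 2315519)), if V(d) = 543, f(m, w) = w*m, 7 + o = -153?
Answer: 174187618840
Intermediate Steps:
o = -160 (o = -7 - 153 = -160)
f(m, w) = m*w
((319 + o)*(-899) + 210793)*(-f(-143, 1756) + (V(169/(-1331)) + 2315519)) = ((319 - 160)*(-899) + 210793)*(-(-143)*1756 + (543 + 2315519)) = (159*(-899) + 210793)*(-1*(-251108) + 2316062) = (-142941 + 210793)*(251108 + 2316062) = 67852*2567170 = 174187618840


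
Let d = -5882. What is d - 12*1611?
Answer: -25214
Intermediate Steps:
d - 12*1611 = -5882 - 12*1611 = -5882 - 19332 = -25214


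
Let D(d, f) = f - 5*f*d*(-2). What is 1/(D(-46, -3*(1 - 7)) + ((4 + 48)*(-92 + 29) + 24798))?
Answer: 1/13260 ≈ 7.5415e-5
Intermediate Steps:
D(d, f) = f + 10*d*f (D(d, f) = f - 5*d*f*(-2) = f - (-10)*d*f = f + 10*d*f)
1/(D(-46, -3*(1 - 7)) + ((4 + 48)*(-92 + 29) + 24798)) = 1/((-3*(1 - 7))*(1 + 10*(-46)) + ((4 + 48)*(-92 + 29) + 24798)) = 1/((-3*(-6))*(1 - 460) + (52*(-63) + 24798)) = 1/(18*(-459) + (-3276 + 24798)) = 1/(-8262 + 21522) = 1/13260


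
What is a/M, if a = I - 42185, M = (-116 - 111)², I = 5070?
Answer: -37115/51529 ≈ -0.72027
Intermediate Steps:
M = 51529 (M = (-227)² = 51529)
a = -37115 (a = 5070 - 42185 = -37115)
a/M = -37115/51529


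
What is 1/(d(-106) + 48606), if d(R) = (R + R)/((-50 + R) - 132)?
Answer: 72/3499685 ≈ 2.0573e-5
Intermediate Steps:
d(R) = 2*R/(-182 + R) (d(R) = (2*R)/(-182 + R) = 2*R/(-182 + R))
1/(d(-106) + 48606) = 1/(2*(-106)/(-182 - 106) + 48606) = 1/(2*(-106)/(-288) + 48606) = 1/(2*(-106)*(-1/288) + 48606) = 1/(53/72 + 48606) = 1/(3499685/72) = 72/3499685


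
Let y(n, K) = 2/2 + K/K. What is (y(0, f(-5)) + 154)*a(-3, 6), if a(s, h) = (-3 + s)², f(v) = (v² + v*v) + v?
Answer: 5616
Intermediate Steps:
f(v) = v + 2*v² (f(v) = (v² + v²) + v = 2*v² + v = v + 2*v²)
y(n, K) = 2 (y(n, K) = 2*(½) + 1 = 1 + 1 = 2)
(y(0, f(-5)) + 154)*a(-3, 6) = (2 + 154)*(-3 - 3)² = 156*(-6)² = 156*36 = 5616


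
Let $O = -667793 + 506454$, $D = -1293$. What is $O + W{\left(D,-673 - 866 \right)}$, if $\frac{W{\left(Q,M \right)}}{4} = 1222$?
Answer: $-156451$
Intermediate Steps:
$W{\left(Q,M \right)} = 4888$ ($W{\left(Q,M \right)} = 4 \cdot 1222 = 4888$)
$O = -161339$
$O + W{\left(D,-673 - 866 \right)} = -161339 + 4888 = -156451$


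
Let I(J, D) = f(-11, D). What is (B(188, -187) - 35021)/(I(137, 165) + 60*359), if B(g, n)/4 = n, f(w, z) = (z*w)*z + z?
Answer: 11923/92590 ≈ 0.12877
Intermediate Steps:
f(w, z) = z + w*z² (f(w, z) = (w*z)*z + z = w*z² + z = z + w*z²)
B(g, n) = 4*n
I(J, D) = D*(1 - 11*D)
(B(188, -187) - 35021)/(I(137, 165) + 60*359) = (4*(-187) - 35021)/(165*(1 - 11*165) + 60*359) = (-748 - 35021)/(165*(1 - 1815) + 21540) = -35769/(165*(-1814) + 21540) = -35769/(-299310 + 21540) = -35769/(-277770) = -35769*(-1/277770) = 11923/92590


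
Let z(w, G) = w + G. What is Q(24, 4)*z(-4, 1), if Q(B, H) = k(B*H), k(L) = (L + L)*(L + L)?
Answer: -110592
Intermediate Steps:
k(L) = 4*L² (k(L) = (2*L)*(2*L) = 4*L²)
z(w, G) = G + w
Q(B, H) = 4*B²*H² (Q(B, H) = 4*(B*H)² = 4*(B²*H²) = 4*B²*H²)
Q(24, 4)*z(-4, 1) = (4*24²*4²)*(1 - 4) = (4*576*16)*(-3) = 36864*(-3) = -110592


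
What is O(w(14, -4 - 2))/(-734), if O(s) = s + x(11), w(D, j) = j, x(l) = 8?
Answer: -1/367 ≈ -0.0027248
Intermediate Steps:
O(s) = 8 + s (O(s) = s + 8 = 8 + s)
O(w(14, -4 - 2))/(-734) = (8 + (-4 - 2))/(-734) = (8 - 6)*(-1/734) = 2*(-1/734) = -1/367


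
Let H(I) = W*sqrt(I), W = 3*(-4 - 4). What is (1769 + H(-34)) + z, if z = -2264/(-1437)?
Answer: 2544317/1437 - 24*I*sqrt(34) ≈ 1770.6 - 139.94*I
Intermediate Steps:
z = 2264/1437 (z = -2264*(-1/1437) = 2264/1437 ≈ 1.5755)
W = -24 (W = 3*(-8) = -24)
H(I) = -24*sqrt(I)
(1769 + H(-34)) + z = (1769 - 24*I*sqrt(34)) + 2264/1437 = 2544317/1437 - 24*I*sqrt(34)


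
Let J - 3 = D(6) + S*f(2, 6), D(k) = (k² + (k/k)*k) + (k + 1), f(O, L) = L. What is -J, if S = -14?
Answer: 32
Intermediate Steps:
D(k) = 1 + k² + 2*k (D(k) = (k² + 1*k) + (1 + k) = (k² + k) + (1 + k) = (k + k²) + (1 + k) = 1 + k² + 2*k)
J = -32 (J = 3 + ((1 + 6² + 2*6) - 14*6) = 3 + ((1 + 36 + 12) - 84) = 3 + (49 - 84) = 3 - 35 = -32)
-J = -1*(-32) = 32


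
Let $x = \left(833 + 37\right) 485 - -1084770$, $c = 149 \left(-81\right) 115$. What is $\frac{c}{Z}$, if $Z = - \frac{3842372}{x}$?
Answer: $\frac{522807355800}{960593} \approx 5.4426 \cdot 10^{5}$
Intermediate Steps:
$c = -1387935$ ($c = \left(-12069\right) 115 = -1387935$)
$x = 1506720$ ($x = 870 \cdot 485 + 1084770 = 421950 + 1084770 = 1506720$)
$Z = - \frac{960593}{376680}$ ($Z = - \frac{3842372}{1506720} = \left(-3842372\right) \frac{1}{1506720} = - \frac{960593}{376680} \approx -2.5502$)
$\frac{c}{Z} = - \frac{1387935}{- \frac{960593}{376680}} = \left(-1387935\right) \left(- \frac{376680}{960593}\right) = \frac{522807355800}{960593}$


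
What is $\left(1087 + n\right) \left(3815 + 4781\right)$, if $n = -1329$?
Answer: $-2080232$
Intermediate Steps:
$\left(1087 + n\right) \left(3815 + 4781\right) = \left(1087 - 1329\right) \left(3815 + 4781\right) = \left(-242\right) 8596 = -2080232$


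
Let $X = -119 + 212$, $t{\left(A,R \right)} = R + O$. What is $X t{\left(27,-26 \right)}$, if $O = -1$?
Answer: $-2511$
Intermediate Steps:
$t{\left(A,R \right)} = -1 + R$ ($t{\left(A,R \right)} = R - 1 = -1 + R$)
$X = 93$
$X t{\left(27,-26 \right)} = 93 \left(-1 - 26\right) = 93 \left(-27\right) = -2511$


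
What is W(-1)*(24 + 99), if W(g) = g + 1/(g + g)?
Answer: -369/2 ≈ -184.50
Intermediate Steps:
W(g) = g + 1/(2*g)
W(-1)*(24 + 99) = (-1 + (1/2)/(-1))*(24 + 99) = (-1 + (1/2)*(-1))*123 = (-1 - 1/2)*123 = -3/2*123 = -369/2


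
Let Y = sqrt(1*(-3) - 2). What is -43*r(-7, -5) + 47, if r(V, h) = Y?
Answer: 47 - 43*I*sqrt(5) ≈ 47.0 - 96.151*I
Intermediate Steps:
Y = I*sqrt(5) (Y = sqrt(-3 - 2) = sqrt(-5) = I*sqrt(5) ≈ 2.2361*I)
r(V, h) = I*sqrt(5)
-43*r(-7, -5) + 47 = -43*I*sqrt(5) + 47 = 47 - 43*I*sqrt(5)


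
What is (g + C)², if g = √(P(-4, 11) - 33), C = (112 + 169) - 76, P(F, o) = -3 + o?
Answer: 42000 + 2050*I ≈ 42000.0 + 2050.0*I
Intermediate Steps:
C = 205 (C = 281 - 76 = 205)
g = 5*I (g = √((-3 + 11) - 33) = √(8 - 33) = √(-25) = 5*I ≈ 5.0*I)
(g + C)² = (5*I + 205)² = (205 + 5*I)²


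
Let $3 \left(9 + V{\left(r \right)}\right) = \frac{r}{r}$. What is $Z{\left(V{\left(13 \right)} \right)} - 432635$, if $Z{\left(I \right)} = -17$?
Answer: $-432652$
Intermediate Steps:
$V{\left(r \right)} = - \frac{26}{3}$ ($V{\left(r \right)} = -9 + \frac{r \frac{1}{r}}{3} = -9 + \frac{1}{3} \cdot 1 = -9 + \frac{1}{3} = - \frac{26}{3}$)
$Z{\left(V{\left(13 \right)} \right)} - 432635 = -17 - 432635 = -432652$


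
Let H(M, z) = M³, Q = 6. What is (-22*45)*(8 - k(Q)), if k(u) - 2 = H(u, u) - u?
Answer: 201960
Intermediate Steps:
k(u) = 2 + u³ - u (k(u) = 2 + (u³ - u) = 2 + u³ - u)
(-22*45)*(8 - k(Q)) = (-22*45)*(8 - (2 + 6³ - 1*6)) = -990*(8 - (2 + 216 - 6)) = -990*(8 - 1*212) = -990*(8 - 212) = -990*(-204) = 201960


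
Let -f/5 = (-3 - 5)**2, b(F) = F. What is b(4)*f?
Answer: -1280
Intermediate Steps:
f = -320 (f = -5*(-3 - 5)**2 = -5*(-8)**2 = -5*64 = -320)
b(4)*f = 4*(-320) = -1280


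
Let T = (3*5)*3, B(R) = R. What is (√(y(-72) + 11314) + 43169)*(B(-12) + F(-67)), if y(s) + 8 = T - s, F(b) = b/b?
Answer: -474859 - 11*√11423 ≈ -4.7603e+5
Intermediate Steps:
F(b) = 1
T = 45 (T = 15*3 = 45)
y(s) = 37 - s (y(s) = -8 + (45 - s) = 37 - s)
(√(y(-72) + 11314) + 43169)*(B(-12) + F(-67)) = (√((37 - 1*(-72)) + 11314) + 43169)*(-12 + 1) = (√((37 + 72) + 11314) + 43169)*(-11) = (√(109 + 11314) + 43169)*(-11) = (√11423 + 43169)*(-11) = (43169 + √11423)*(-11) = -474859 - 11*√11423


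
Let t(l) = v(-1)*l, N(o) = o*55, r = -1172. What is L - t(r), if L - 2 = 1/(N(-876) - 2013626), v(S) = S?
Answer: -2412313021/2061806 ≈ -1170.0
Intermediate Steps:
N(o) = 55*o
t(l) = -l
L = 4123611/2061806 (L = 2 + 1/(55*(-876) - 2013626) = 2 + 1/(-48180 - 2013626) = 2 + 1/(-2061806) = 2 - 1/2061806 = 4123611/2061806 ≈ 2.0000)
L - t(r) = 4123611/2061806 - (-1)*(-1172) = 4123611/2061806 - 1*1172 = 4123611/2061806 - 1172 = -2412313021/2061806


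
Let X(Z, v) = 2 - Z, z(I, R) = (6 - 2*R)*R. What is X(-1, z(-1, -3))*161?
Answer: 483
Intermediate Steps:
z(I, R) = R*(6 - 2*R)
X(-1, z(-1, -3))*161 = (2 - 1*(-1))*161 = (2 + 1)*161 = 3*161 = 483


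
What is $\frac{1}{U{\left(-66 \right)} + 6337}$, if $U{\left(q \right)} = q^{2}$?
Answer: $\frac{1}{10693} \approx 9.3519 \cdot 10^{-5}$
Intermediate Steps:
$\frac{1}{U{\left(-66 \right)} + 6337} = \frac{1}{\left(-66\right)^{2} + 6337} = \frac{1}{4356 + 6337} = \frac{1}{10693}$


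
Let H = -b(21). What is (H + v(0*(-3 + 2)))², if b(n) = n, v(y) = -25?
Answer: 2116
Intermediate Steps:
H = -21 (H = -1*21 = -21)
(H + v(0*(-3 + 2)))² = (-21 - 25)² = (-46)² = 2116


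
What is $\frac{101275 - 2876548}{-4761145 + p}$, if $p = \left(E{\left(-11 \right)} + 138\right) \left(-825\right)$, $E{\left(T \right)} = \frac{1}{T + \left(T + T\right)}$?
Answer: $\frac{925091}{1624990} \approx 0.56929$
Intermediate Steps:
$E{\left(T \right)} = \frac{1}{3 T}$ ($E{\left(T \right)} = \frac{1}{T + 2 T} = \frac{1}{3 T}$)
$p = -113825$ ($p = \left(\frac{1}{3 \left(-11\right)} + 138\right) \left(-825\right) = \left(\frac{1}{3} \left(- \frac{1}{11}\right) + 138\right) \left(-825\right) = \left(- \frac{1}{33} + 138\right) \left(-825\right) = \frac{4553}{33} \left(-825\right) = -113825$)
$\frac{101275 - 2876548}{-4761145 + p} = \frac{101275 - 2876548}{-4761145 - 113825} = - \frac{2775273}{-4874970} = \left(-2775273\right) \left(- \frac{1}{4874970}\right) = \frac{925091}{1624990}$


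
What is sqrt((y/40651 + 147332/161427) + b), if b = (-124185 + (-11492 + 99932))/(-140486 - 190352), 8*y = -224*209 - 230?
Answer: sqrt(4129159498981213430922003612069)/2171014860012726 ≈ 0.93598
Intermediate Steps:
y = -23523/4 (y = (-224*209 - 230)/8 = (-46816 - 230)/8 = (1/8)*(-47046) = -23523/4 ≈ -5880.8)
b = 35745/330838 (b = (-124185 + 88440)/(-330838) = -35745*(-1/330838) = 35745/330838 ≈ 0.10804)
sqrt((y/40651 + 147332/161427) + b) = sqrt((-23523/4/40651 + 147332/161427) + 35745/330838) = sqrt((-23523/4*1/40651 + 147332*(1/161427)) + 35745/330838) = sqrt((-23523/162604 + 147332/161427) + 35745/330838) = sqrt(20159525207/26248675908 + 35745/330838) = sqrt(3803897960382463/4342029720025452) = sqrt(4129159498981213430922003612069)/2171014860012726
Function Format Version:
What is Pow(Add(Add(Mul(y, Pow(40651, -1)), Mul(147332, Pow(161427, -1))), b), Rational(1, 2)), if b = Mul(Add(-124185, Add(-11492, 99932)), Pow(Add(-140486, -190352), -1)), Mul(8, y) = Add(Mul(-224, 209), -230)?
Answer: Mul(Rational(1, 2171014860012726), Pow(4129159498981213430922003612069, Rational(1, 2))) ≈ 0.93598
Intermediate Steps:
y = Rational(-23523, 4) (y = Mul(Rational(1, 8), Add(Mul(-224, 209), -230)) = Mul(Rational(1, 8), Add(-46816, -230)) = Mul(Rational(1, 8), -47046) = Rational(-23523, 4) ≈ -5880.8)
b = Rational(35745, 330838) (b = Mul(Add(-124185, 88440), Pow(-330838, -1)) = Mul(-35745, Rational(-1, 330838)) = Rational(35745, 330838) ≈ 0.10804)
Pow(Add(Add(Mul(y, Pow(40651, -1)), Mul(147332, Pow(161427, -1))), b), Rational(1, 2)) = Pow(Add(Add(Mul(Rational(-23523, 4), Pow(40651, -1)), Mul(147332, Pow(161427, -1))), Rational(35745, 330838)), Rational(1, 2)) = Pow(Add(Add(Mul(Rational(-23523, 4), Rational(1, 40651)), Mul(147332, Rational(1, 161427))), Rational(35745, 330838)), Rational(1, 2)) = Pow(Add(Add(Rational(-23523, 162604), Rational(147332, 161427)), Rational(35745, 330838)), Rational(1, 2)) = Pow(Add(Rational(20159525207, 26248675908), Rational(35745, 330838)), Rational(1, 2)) = Pow(Rational(3803897960382463, 4342029720025452), Rational(1, 2)) = Mul(Rational(1, 2171014860012726), Pow(4129159498981213430922003612069, Rational(1, 2)))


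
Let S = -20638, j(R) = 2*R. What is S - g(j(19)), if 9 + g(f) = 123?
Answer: -20752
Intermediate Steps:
g(f) = 114 (g(f) = -9 + 123 = 114)
S - g(j(19)) = -20638 - 1*114 = -20638 - 114 = -20752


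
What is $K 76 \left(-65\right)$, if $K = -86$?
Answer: $424840$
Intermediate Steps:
$K 76 \left(-65\right) = \left(-86\right) 76 \left(-65\right) = \left(-6536\right) \left(-65\right) = 424840$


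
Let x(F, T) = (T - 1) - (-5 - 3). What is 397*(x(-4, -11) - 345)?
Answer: -138553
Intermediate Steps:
x(F, T) = 7 + T (x(F, T) = (-1 + T) - 1*(-8) = (-1 + T) + 8 = 7 + T)
397*(x(-4, -11) - 345) = 397*((7 - 11) - 345) = 397*(-4 - 345) = 397*(-349) = -138553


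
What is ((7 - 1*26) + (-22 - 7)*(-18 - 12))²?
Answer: 724201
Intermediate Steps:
((7 - 1*26) + (-22 - 7)*(-18 - 12))² = ((7 - 26) - 29*(-30))² = (-19 + 870)² = 851² = 724201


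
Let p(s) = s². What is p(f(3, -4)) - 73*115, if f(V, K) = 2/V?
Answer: -75551/9 ≈ -8394.6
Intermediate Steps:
p(f(3, -4)) - 73*115 = (2/3)² - 73*115 = (2*(⅓))² - 8395 = (⅔)² - 8395 = 4/9 - 8395 = -75551/9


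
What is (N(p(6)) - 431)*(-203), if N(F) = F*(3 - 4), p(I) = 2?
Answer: 87899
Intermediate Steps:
N(F) = -F (N(F) = F*(-1) = -F)
(N(p(6)) - 431)*(-203) = (-1*2 - 431)*(-203) = (-2 - 431)*(-203) = -433*(-203) = 87899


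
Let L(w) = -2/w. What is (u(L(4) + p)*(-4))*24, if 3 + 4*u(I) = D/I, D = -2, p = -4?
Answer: 184/3 ≈ 61.333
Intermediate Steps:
u(I) = -¾ - 1/(2*I) (u(I) = -¾ + (-2/I)/4 = -¾ - 1/(2*I))
(u(L(4) + p)*(-4))*24 = (((-2 - 3*(-2/4 - 4))/(4*(-2/4 - 4)))*(-4))*24 = (((-2 - 3*(-2*¼ - 4))/(4*(-2*¼ - 4)))*(-4))*24 = (((-2 - 3*(-½ - 4))/(4*(-½ - 4)))*(-4))*24 = (((-2 - 3*(-9/2))/(4*(-9/2)))*(-4))*24 = (((¼)*(-2/9)*(-2 + 27/2))*(-4))*24 = (((¼)*(-2/9)*(23/2))*(-4))*24 = -23/36*(-4)*24 = (23/9)*24 = 184/3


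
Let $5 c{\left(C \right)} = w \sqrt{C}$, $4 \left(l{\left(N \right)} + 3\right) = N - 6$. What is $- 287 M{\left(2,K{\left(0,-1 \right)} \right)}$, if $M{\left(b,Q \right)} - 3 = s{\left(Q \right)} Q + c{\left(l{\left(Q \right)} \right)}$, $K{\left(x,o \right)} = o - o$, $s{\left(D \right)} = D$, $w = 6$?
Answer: $-861 - \frac{2583 i \sqrt{2}}{5} \approx -861.0 - 730.58 i$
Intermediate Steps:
$l{\left(N \right)} = - \frac{9}{2} + \frac{N}{4}$ ($l{\left(N \right)} = -3 + \frac{N - 6}{4} = -3 + \frac{-6 + N}{4} = -3 + \left(- \frac{3}{2} + \frac{N}{4}\right) = - \frac{9}{2} + \frac{N}{4}$)
$K{\left(x,o \right)} = 0$
$c{\left(C \right)} = \frac{6 \sqrt{C}}{5}$
$M{\left(b,Q \right)} = 3 + Q^{2} + \frac{6 \sqrt{- \frac{9}{2} + \frac{Q}{4}}}{5}$ ($M{\left(b,Q \right)} = 3 + \left(Q Q + \frac{6 \sqrt{- \frac{9}{2} + \frac{Q}{4}}}{5}\right) = 3 + \left(Q^{2} + \frac{6 \sqrt{- \frac{9}{2} + \frac{Q}{4}}}{5}\right) = 3 + Q^{2} + \frac{6 \sqrt{- \frac{9}{2} + \frac{Q}{4}}}{5}$)
$- 287 M{\left(2,K{\left(0,-1 \right)} \right)} = - 287 \left(3 + 0^{2} + \frac{3 \sqrt{-18 + 0}}{5}\right) = - 287 \left(3 + 0 + \frac{3 \sqrt{-18}}{5}\right) = - 287 \left(3 + 0 + \frac{3 \cdot 3 i \sqrt{2}}{5}\right) = - 287 \left(3 + 0 + \frac{9 i \sqrt{2}}{5}\right) = - 287 \left(3 + \frac{9 i \sqrt{2}}{5}\right) = -861 - \frac{2583 i \sqrt{2}}{5}$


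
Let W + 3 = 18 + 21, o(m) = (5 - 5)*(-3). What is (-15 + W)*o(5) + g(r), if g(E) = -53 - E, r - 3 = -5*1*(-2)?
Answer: -66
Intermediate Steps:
o(m) = 0 (o(m) = 0*(-3) = 0)
r = 13 (r = 3 - 5*1*(-2) = 3 - 5*(-2) = 3 + 10 = 13)
W = 36 (W = -3 + (18 + 21) = -3 + 39 = 36)
(-15 + W)*o(5) + g(r) = (-15 + 36)*0 + (-53 - 1*13) = 21*0 + (-53 - 13) = 0 - 66 = -66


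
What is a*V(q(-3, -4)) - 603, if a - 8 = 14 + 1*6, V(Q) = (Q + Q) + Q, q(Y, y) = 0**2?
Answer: -603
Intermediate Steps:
q(Y, y) = 0
V(Q) = 3*Q (V(Q) = 2*Q + Q = 3*Q)
a = 28 (a = 8 + (14 + 1*6) = 8 + (14 + 6) = 8 + 20 = 28)
a*V(q(-3, -4)) - 603 = 28*(3*0) - 603 = 28*0 - 603 = 0 - 603 = -603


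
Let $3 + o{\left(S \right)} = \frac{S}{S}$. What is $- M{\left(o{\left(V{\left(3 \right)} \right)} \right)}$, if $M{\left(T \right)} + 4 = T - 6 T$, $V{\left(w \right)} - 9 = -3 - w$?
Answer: $-6$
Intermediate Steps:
$V{\left(w \right)} = 6 - w$ ($V{\left(w \right)} = 9 - \left(3 + w\right) = 6 - w$)
$o{\left(S \right)} = -2$ ($o{\left(S \right)} = -3 + \frac{S}{S} = -3 + 1 = -2$)
$M{\left(T \right)} = -4 - 5 T$ ($M{\left(T \right)} = -4 + \left(T - 6 T\right) = -4 - 5 T$)
$- M{\left(o{\left(V{\left(3 \right)} \right)} \right)} = - (-4 - -10) = - (-4 + 10) = \left(-1\right) 6 = -6$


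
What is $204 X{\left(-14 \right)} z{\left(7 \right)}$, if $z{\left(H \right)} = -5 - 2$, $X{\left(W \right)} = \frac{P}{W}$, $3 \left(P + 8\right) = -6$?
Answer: $-1020$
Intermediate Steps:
$P = -10$ ($P = -8 + \frac{1}{3} \left(-6\right) = -8 - 2 = -10$)
$X{\left(W \right)} = - \frac{10}{W}$
$z{\left(H \right)} = -7$ ($z{\left(H \right)} = -5 - 2 = -7$)
$204 X{\left(-14 \right)} z{\left(7 \right)} = 204 \left(- \frac{10}{-14}\right) \left(-7\right) = 204 \left(\left(-10\right) \left(- \frac{1}{14}\right)\right) \left(-7\right) = 204 \cdot \frac{5}{7} \left(-7\right) = \frac{1020}{7} \left(-7\right) = -1020$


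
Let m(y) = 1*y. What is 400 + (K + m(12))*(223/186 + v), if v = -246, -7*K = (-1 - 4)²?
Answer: -2165647/1302 ≈ -1663.3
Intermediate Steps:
K = -25/7 (K = -(-1 - 4)²/7 = -⅐*(-5)² = -⅐*25 = -25/7 ≈ -3.5714)
m(y) = y
400 + (K + m(12))*(223/186 + v) = 400 + (-25/7 + 12)*(223/186 - 246) = 400 + 59*(223*(1/186) - 246)/7 = 400 + 59*(223/186 - 246)/7 = 400 + (59/7)*(-45533/186) = 400 - 2686447/1302 = -2165647/1302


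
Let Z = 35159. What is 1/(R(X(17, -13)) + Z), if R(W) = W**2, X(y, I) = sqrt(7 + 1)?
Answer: 1/35167 ≈ 2.8436e-5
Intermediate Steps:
X(y, I) = 2*sqrt(2) (X(y, I) = sqrt(8) = 2*sqrt(2))
1/(R(X(17, -13)) + Z) = 1/((2*sqrt(2))**2 + 35159) = 1/(8 + 35159) = 1/35167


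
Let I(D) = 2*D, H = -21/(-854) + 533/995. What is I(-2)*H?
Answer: -136022/60695 ≈ -2.2411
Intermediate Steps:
H = 68011/121390 (H = -21*(-1/854) + 533*(1/995) = 3/122 + 533/995 = 68011/121390 ≈ 0.56027)
I(-2)*H = (2*(-2))*(68011/121390) = -4*68011/121390 = -136022/60695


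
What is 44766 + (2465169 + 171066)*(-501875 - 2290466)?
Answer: -7361267031369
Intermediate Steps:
44766 + (2465169 + 171066)*(-501875 - 2290466) = 44766 + 2636235*(-2792341) = 44766 - 7361267076135 = -7361267031369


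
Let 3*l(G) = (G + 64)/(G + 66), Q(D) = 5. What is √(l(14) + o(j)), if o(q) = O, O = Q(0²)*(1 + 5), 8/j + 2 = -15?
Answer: √12130/20 ≈ 5.5068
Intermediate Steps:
j = -8/17 (j = 8/(-2 - 15) = 8/(-17) = 8*(-1/17) = -8/17 ≈ -0.47059)
l(G) = (64 + G)/(3*(66 + G)) (l(G) = ((G + 64)/(G + 66))/3 = ((64 + G)/(66 + G))/3 = (64 + G)/(3*(66 + G)))
O = 30 (O = 5*(1 + 5) = 5*6 = 30)
o(q) = 30
√(l(14) + o(j)) = √((64 + 14)/(3*(66 + 14)) + 30) = √((⅓)*78/80 + 30) = √((⅓)*(1/80)*78 + 30) = √(13/40 + 30) = √(1213/40) = √12130/20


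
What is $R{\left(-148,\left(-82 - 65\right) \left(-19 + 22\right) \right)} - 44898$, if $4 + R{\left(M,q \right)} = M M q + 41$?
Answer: $-9704525$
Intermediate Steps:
$R{\left(M,q \right)} = 37 + q M^{2}$ ($R{\left(M,q \right)} = -4 + \left(M M q + 41\right) = -4 + \left(M^{2} q + 41\right) = -4 + \left(q M^{2} + 41\right) = -4 + \left(41 + q M^{2}\right) = 37 + q M^{2}$)
$R{\left(-148,\left(-82 - 65\right) \left(-19 + 22\right) \right)} - 44898 = \left(37 + \left(-82 - 65\right) \left(-19 + 22\right) \left(-148\right)^{2}\right) - 44898 = \left(37 + \left(-147\right) 3 \cdot 21904\right) - 44898 = \left(37 - 9659664\right) - 44898 = -9659627 - 44898 = -9704525$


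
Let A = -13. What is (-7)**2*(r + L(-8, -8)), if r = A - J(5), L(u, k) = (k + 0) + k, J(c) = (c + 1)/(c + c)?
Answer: -7252/5 ≈ -1450.4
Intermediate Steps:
J(c) = (1 + c)/(2*c) (J(c) = (1 + c)/((2*c)) = (1 + c)*(1/(2*c)) = (1 + c)/(2*c))
L(u, k) = 2*k (L(u, k) = k + k = 2*k)
r = -68/5 (r = -13 - (1 + 5)/(2*5) = -13 - 6/(2*5) = -13 - 1*3/5 = -13 - 3/5 = -68/5 ≈ -13.600)
(-7)**2*(r + L(-8, -8)) = (-7)**2*(-68/5 + 2*(-8)) = 49*(-68/5 - 16) = 49*(-148/5) = -7252/5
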